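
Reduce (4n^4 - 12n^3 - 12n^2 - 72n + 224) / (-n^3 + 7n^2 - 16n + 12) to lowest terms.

(-4n^3 + 4n^2 + 20n + 112)/(n^2 - 5n + 6)

Apply the Euclidean algorithm:
  4n^4 - 12n^3 - 12n^2 - 72n + 224 = (-4n - 16)(-n^3 + 7n^2 - 16n + 12) + (36n^2 - 280n + 416)
  -n^3 + 7n^2 - 16n + 12 = (-(1/36)n - 7/324)(36n^2 - 280n + 416) + (-(850/81)n + 1700/81)
  36n^2 - 280n + 416 = (-(1458/425)n + 8424/425)(-(850/81)n + 1700/81) + (0)
Last nonzero remainder: -(850/81)n + 1700/81. Dividing through by -850/81 gives the monic gcd n - 2.
Cancel n - 2 from numerator and denominator to get the reduced form.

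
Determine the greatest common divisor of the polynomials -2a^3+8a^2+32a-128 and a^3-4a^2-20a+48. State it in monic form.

a+4

Repeated division with remainder:
  -2a^3+8a^2+32a-128 = (-2)(a^3-4a^2-20a+48) + (-8a-32)
  a^3-4a^2-20a+48 = (-(1/8)a^2+a-3/2)(-8a-32) + (0)
Last nonzero remainder: -8a-32. Dividing through by -8 gives the monic gcd a+4.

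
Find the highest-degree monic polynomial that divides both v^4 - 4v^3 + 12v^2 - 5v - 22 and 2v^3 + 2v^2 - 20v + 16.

v - 2

Apply the Euclidean algorithm:
  v^4 - 4v^3 + 12v^2 - 5v - 22 = ((1/2)v - 5/2)(2v^3 + 2v^2 - 20v + 16) + (27v^2 - 63v + 18)
  2v^3 + 2v^2 - 20v + 16 = ((2/27)v + 20/81)(27v^2 - 63v + 18) + (-(52/9)v + 104/9)
  27v^2 - 63v + 18 = (-(243/52)v + 81/52)(-(52/9)v + 104/9) + (0)
Last nonzero remainder: -(52/9)v + 104/9. Dividing through by -52/9 gives the monic gcd v - 2.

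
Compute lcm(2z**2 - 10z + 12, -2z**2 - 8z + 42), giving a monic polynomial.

z**3 + 2z**2 - 29z + 42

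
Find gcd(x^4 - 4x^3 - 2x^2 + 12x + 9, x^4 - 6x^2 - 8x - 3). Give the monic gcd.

x^3 - x^2 - 5x - 3

By polynomial division,
  x^4 - 4x^3 - 2x^2 + 12x + 9 = (x^4 - 6x^2 - 8x - 3) + (-4x^3 + 4x^2 + 20x + 12)
  x^4 - 6x^2 - 8x - 3 = (-(1/4)x - 1/4)(-4x^3 + 4x^2 + 20x + 12) + (0)
Last nonzero remainder: -4x^3 + 4x^2 + 20x + 12. Dividing through by -4 gives the monic gcd x^3 - x^2 - 5x - 3.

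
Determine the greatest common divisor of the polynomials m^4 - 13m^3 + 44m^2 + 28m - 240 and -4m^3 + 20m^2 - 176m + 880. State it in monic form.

Apply the Euclidean algorithm:
  m^4 - 13m^3 + 44m^2 + 28m - 240 = (-(1/4)m + 2)(-4m^3 + 20m^2 - 176m + 880) + (-40m^2 + 600m - 2000)
  -4m^3 + 20m^2 - 176m + 880 = ((1/10)m + 1)(-40m^2 + 600m - 2000) + (-576m + 2880)
  -40m^2 + 600m - 2000 = ((5/72)m - 25/36)(-576m + 2880) + (0)
Last nonzero remainder: -576m + 2880. Dividing through by -576 gives the monic gcd m - 5.

m - 5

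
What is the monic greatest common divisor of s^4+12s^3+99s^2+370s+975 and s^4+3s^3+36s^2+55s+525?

Euclidean algorithm in ℚ[s]:
  s^4+12s^3+99s^2+370s+975 = (s^4+3s^3+36s^2+55s+525) + (9s^3+63s^2+315s+450)
  s^4+3s^3+36s^2+55s+525 = ((1/9)s-4/9)(9s^3+63s^2+315s+450) + (29s^2+145s+725)
  9s^3+63s^2+315s+450 = ((9/29)s+18/29)(29s^2+145s+725) + (0)
Last nonzero remainder: 29s^2+145s+725. Dividing through by 29 gives the monic gcd s^2+5s+25.

s^2+5s+25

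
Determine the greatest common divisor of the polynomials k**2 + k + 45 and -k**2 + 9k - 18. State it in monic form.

1

Repeated division with remainder:
  k**2 + k + 45 = (-1)(-k**2 + 9k - 18) + (10k + 27)
  -k**2 + 9k - 18 = (-(1/10)k + 117/100)(10k + 27) + (-4959/100)
  10k + 27 = (-(1000/4959)k - 300/551)(-4959/100) + (0)
The last nonzero remainder is the constant -4959/100, so the polynomials are coprime and gcd = 1.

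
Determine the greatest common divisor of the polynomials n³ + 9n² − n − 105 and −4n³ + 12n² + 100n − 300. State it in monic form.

n² + 2n − 15

Apply the Euclidean algorithm:
  n³ + 9n² − n − 105 = (−1/4)(−4n³ + 12n² + 100n − 300) + (12n² + 24n − 180)
  −4n³ + 12n² + 100n − 300 = (−(1/3)n + 5/3)(12n² + 24n − 180) + (0)
Last nonzero remainder: 12n² + 24n − 180. Dividing through by 12 gives the monic gcd n² + 2n − 15.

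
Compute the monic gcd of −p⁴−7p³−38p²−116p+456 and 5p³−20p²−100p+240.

p−2

Apply the Euclidean algorithm:
  −p⁴−7p³−38p²−116p+456 = (−(1/5)p−11/5)(5p³−20p²−100p+240) + (−102p²−288p+984)
  5p³−20p²−100p+240 = (−(5/102)p+290/867)(−102p²−288p+984) + ((12880/289)p−25760/289)
  −102p²−288p+984 = (−(14739/6440)p−35547/3220)((12880/289)p−25760/289) + (0)
Last nonzero remainder: (12880/289)p−25760/289. Dividing through by 12880/289 gives the monic gcd p−2.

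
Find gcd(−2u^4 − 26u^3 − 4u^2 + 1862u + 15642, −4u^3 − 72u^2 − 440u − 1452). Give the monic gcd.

u + 11

By polynomial division,
  −2u^4 − 26u^3 − 4u^2 + 1862u + 15642 = ((1/2)u − 5/2)(−4u^3 − 72u^2 − 440u − 1452) + (36u^2 + 1488u + 12012)
  −4u^3 − 72u^2 − 440u − 1452 = (−(1/9)u + 70/27)(36u^2 + 1488u + 12012) + (−(26668/9)u − 293348/9)
  36u^2 + 1488u + 12012 = (−(81/6667)u − 2457/6667)(−(26668/9)u − 293348/9) + (0)
Last nonzero remainder: −(26668/9)u − 293348/9. Dividing through by −26668/9 gives the monic gcd u + 11.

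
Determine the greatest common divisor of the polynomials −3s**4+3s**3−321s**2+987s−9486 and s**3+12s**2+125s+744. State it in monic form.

s**2+4s+93

Euclidean algorithm in ℚ[s]:
  −3s**4+3s**3−321s**2+987s−9486 = (−3s+39)(s**3+12s**2+125s+744) + (−414s**2−1656s−38502)
  s**3+12s**2+125s+744 = (−(1/414)s−4/207)(−414s**2−1656s−38502) + (0)
Last nonzero remainder: −414s**2−1656s−38502. Dividing through by −414 gives the monic gcd s**2+4s+93.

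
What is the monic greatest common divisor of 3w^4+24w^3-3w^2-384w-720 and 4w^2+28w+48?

w^2+7w+12

By polynomial division,
  3w^4+24w^3-3w^2-384w-720 = ((3/4)w^2+(3/4)w-15)(4w^2+28w+48) + (0)
Last nonzero remainder: 4w^2+28w+48. Dividing through by 4 gives the monic gcd w^2+7w+12.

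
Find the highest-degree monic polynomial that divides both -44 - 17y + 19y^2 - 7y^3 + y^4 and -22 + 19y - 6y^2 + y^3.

11 - 4y + y^2

By polynomial division,
  y^4 - 7y^3 + 19y^2 - 17y - 44 = (y - 1)(y^3 - 6y^2 + 19y - 22) + (-6y^2 + 24y - 66)
  y^3 - 6y^2 + 19y - 22 = (-(1/6)y + 1/3)(-6y^2 + 24y - 66) + (0)
Last nonzero remainder: -6y^2 + 24y - 66. Dividing through by -6 gives the monic gcd y^2 - 4y + 11.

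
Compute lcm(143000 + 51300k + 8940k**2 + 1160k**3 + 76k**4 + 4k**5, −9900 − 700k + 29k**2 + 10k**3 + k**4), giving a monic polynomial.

−3217500 − 1118500k − 152575k**2 − 11040k**3 + 815k**4 + 219k**5 + 20k**6 + k**7

Apply the Euclidean algorithm:
  4k**5 + 76k**4 + 1160k**3 + 8940k**2 + 51300k + 143000 = (4k + 36)(k**4 + 10k**3 + 29k**2 − 700k − 9900) + (684k**3 + 10696k**2 + 116100k + 499400)
  k**4 + 10k**3 + 29k**2 − 700k − 9900 = ((1/684)k − 241/29241)(684k**3 + 10696k**2 + 116100k + 499400) + (−(1537550/29241)k**2 − (1537550/3249)k − 169130500/29241)
  684k**3 + 10696k**2 + 116100k + 499400 = (−(10000422/768775)k − 13275414/153755)(−(1537550/29241)k**2 − (1537550/3249)k − 169130500/29241) + (0)
Last nonzero remainder: −(1537550/29241)k**2 − (1537550/3249)k − 169130500/29241. Dividing through by −1537550/29241 gives the monic gcd k**2 + 9k + 110.
Then lcm(f, g) = f·g / gcd(f, g); expanding and making the result monic gives the answer.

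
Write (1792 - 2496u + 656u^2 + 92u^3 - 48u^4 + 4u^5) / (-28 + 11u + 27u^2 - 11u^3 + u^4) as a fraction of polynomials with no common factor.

(-64 + 4u^2)/(1 + u)

Euclidean algorithm in ℚ[u]:
  4u^5 - 48u^4 + 92u^3 + 656u^2 - 2496u + 1792 = (4u - 4)(u^4 - 11u^3 + 27u^2 + 11u - 28) + (-60u^3 + 720u^2 - 2340u + 1680)
  u^4 - 11u^3 + 27u^2 + 11u - 28 = (-(1/60)u - 1/60)(-60u^3 + 720u^2 - 2340u + 1680) + (0)
Last nonzero remainder: -60u^3 + 720u^2 - 2340u + 1680. Dividing through by -60 gives the monic gcd u^3 - 12u^2 + 39u - 28.
Cancel u^3 - 12u^2 + 39u - 28 from numerator and denominator to get the reduced form.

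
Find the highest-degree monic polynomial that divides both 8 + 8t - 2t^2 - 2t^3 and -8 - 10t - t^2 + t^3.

2 + 3t + t^2

Euclidean algorithm in ℚ[t]:
  -2t^3 - 2t^2 + 8t + 8 = (-2)(t^3 - t^2 - 10t - 8) + (-4t^2 - 12t - 8)
  t^3 - t^2 - 10t - 8 = (-(1/4)t + 1)(-4t^2 - 12t - 8) + (0)
Last nonzero remainder: -4t^2 - 12t - 8. Dividing through by -4 gives the monic gcd t^2 + 3t + 2.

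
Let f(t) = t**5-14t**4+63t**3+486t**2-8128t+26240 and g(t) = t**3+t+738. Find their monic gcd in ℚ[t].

Apply the Euclidean algorithm:
  t**5-14t**4+63t**3+486t**2-8128t+26240 = (t**2-14t+62)(t**3+t+738) + (-238t**2+2142t-19516)
  t**3+t+738 = (-(1/238)t-9/238)(-238t**2+2142t-19516) + (0)
Last nonzero remainder: -238t**2+2142t-19516. Dividing through by -238 gives the monic gcd t**2-9t+82.

t**2-9t+82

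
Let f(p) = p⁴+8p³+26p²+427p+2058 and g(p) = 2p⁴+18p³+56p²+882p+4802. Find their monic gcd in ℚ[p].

Euclidean algorithm in ℚ[p]:
  p⁴+8p³+26p²+427p+2058 = (1/2)(2p⁴+18p³+56p²+882p+4802) + (−p³−2p²−14p−343)
  2p⁴+18p³+56p²+882p+4802 = (−2p−14)(−p³−2p²−14p−343) + (0)
Last nonzero remainder: −p³−2p²−14p−343. Dividing through by −1 gives the monic gcd p³+2p²+14p+343.

p³+2p²+14p+343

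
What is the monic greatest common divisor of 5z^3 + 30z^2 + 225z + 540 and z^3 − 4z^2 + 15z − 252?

z^2 + 3z + 36

By polynomial division,
  5z^3 + 30z^2 + 225z + 540 = (5)(z^3 − 4z^2 + 15z − 252) + (50z^2 + 150z + 1800)
  z^3 − 4z^2 + 15z − 252 = ((1/50)z − 7/50)(50z^2 + 150z + 1800) + (0)
Last nonzero remainder: 50z^2 + 150z + 1800. Dividing through by 50 gives the monic gcd z^2 + 3z + 36.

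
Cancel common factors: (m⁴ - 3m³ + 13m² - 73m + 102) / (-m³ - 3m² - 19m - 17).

Euclidean algorithm in ℚ[m]:
  m⁴ - 3m³ + 13m² - 73m + 102 = (-m + 6)(-m³ - 3m² - 19m - 17) + (12m² + 24m + 204)
  -m³ - 3m² - 19m - 17 = (-(1/12)m - 1/12)(12m² + 24m + 204) + (0)
Last nonzero remainder: 12m² + 24m + 204. Dividing through by 12 gives the monic gcd m² + 2m + 17.
Cancel m² + 2m + 17 from numerator and denominator to get the reduced form.

(-m² + 5m - 6)/(m + 1)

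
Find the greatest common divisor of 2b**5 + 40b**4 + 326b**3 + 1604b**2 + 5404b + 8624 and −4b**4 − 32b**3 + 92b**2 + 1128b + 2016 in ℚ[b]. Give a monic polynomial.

b**2 + 11b + 28

Repeated division with remainder:
  2b**5 + 40b**4 + 326b**3 + 1604b**2 + 5404b + 8624 = (−(1/2)b − 6)(−4b**4 − 32b**3 + 92b**2 + 1128b + 2016) + (180b**3 + 2720b**2 + 13180b + 20720)
  −4b**4 − 32b**3 + 92b**2 + 1128b + 2016 = (−(1/45)b + 64/405)(180b**3 + 2720b**2 + 13180b + 20720) + (−(3640/81)b**2 − (40040/81)b − 101920/81)
  180b**3 + 2720b**2 + 13180b + 20720 = (−(729/182)b − 2997/182)(−(3640/81)b**2 − (40040/81)b − 101920/81) + (0)
Last nonzero remainder: −(3640/81)b**2 − (40040/81)b − 101920/81. Dividing through by −3640/81 gives the monic gcd b**2 + 11b + 28.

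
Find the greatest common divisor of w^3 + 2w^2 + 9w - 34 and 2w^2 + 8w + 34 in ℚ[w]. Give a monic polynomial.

w^2 + 4w + 17

Euclidean algorithm in ℚ[w]:
  w^3 + 2w^2 + 9w - 34 = ((1/2)w - 1)(2w^2 + 8w + 34) + (0)
Last nonzero remainder: 2w^2 + 8w + 34. Dividing through by 2 gives the monic gcd w^2 + 4w + 17.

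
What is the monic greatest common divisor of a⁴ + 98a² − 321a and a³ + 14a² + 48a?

Apply the Euclidean algorithm:
  a⁴ + 98a² − 321a = (a − 14)(a³ + 14a² + 48a) + (246a² + 351a)
  a³ + 14a² + 48a = ((1/246)a + 1031/20172)(246a² + 351a) + ((202125/6724)a)
  246a² + 351a = ((551368/67375)a + 786708/67375)((202125/6724)a) + (0)
Last nonzero remainder: (202125/6724)a. Dividing through by 202125/6724 gives the monic gcd a.

a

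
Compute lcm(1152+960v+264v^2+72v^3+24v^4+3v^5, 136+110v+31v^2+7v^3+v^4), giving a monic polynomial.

6528+5824v+2200v^2+816v^3+248v^4+49v^5+9v^6+v^7

Repeated division with remainder:
  3v^5+24v^4+72v^3+264v^2+960v+1152 = (3v+3)(v^4+7v^3+31v^2+110v+136) + (-42v^3-159v^2+222v+744)
  v^4+7v^3+31v^2+110v+136 = (-(1/42)v-15/196)(-42v^3-159v^2+222v+744) + ((4727/196)v^2+(14181/98)v+9454/49)
  -42v^3-159v^2+222v+744 = (-(8232/4727)v+18228/4727)((4727/196)v^2+(14181/98)v+9454/49) + (0)
Last nonzero remainder: (4727/196)v^2+(14181/98)v+9454/49. Dividing through by 4727/196 gives the monic gcd v^2+6v+8.
Then lcm(f, g) = f·g / gcd(f, g); expanding and making the result monic gives the answer.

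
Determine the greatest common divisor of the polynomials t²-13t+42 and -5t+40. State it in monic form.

Repeated division with remainder:
  t²-13t+42 = (-(1/5)t+1)(-5t+40) + (2)
  -5t+40 = (-(5/2)t+20)(2) + (0)
The last nonzero remainder is the constant 2, so the polynomials are coprime and gcd = 1.

1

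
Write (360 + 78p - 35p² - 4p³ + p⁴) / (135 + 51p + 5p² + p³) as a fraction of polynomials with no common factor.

Apply the Euclidean algorithm:
  p⁴ - 4p³ - 35p² + 78p + 360 = (p - 9)(p³ + 5p² + 51p + 135) + (-41p² + 402p + 1575)
  p³ + 5p² + 51p + 135 = (-(1/41)p - 607/1681)(-41p² + 402p + 1575) + ((394320/1681)p + 1182960/1681)
  -41p² + 402p + 1575 = (-(68921/394320)p + 58835/26288)((394320/1681)p + 1182960/1681) + (0)
Last nonzero remainder: (394320/1681)p + 1182960/1681. Dividing through by 394320/1681 gives the monic gcd p + 3.
Cancel p + 3 from numerator and denominator to get the reduced form.

(120 - 14p - 7p² + p³)/(45 + 2p + p²)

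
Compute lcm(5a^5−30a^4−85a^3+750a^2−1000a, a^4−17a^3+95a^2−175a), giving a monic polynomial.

Repeated division with remainder:
  5a^5−30a^4−85a^3+750a^2−1000a = (5a+55)(a^4−17a^3+95a^2−175a) + (375a^3−3600a^2+8625a)
  a^4−17a^3+95a^2−175a = ((1/375)a−37/1875)(375a^3−3600a^2+8625a) + ((24/25)a^2−(24/5)a)
  375a^3−3600a^2+8625a = ((3125/8)a−14375/8)((24/25)a^2−(24/5)a) + (0)
Last nonzero remainder: (24/25)a^2−(24/5)a. Dividing through by 24/25 gives the monic gcd a^2−5a.
Then lcm(f, g) = f·g / gcd(f, g); expanding and making the result monic gives the answer.

a^7−18a^6+90a^5+144a^4−2595a^3+7650a^2−7000a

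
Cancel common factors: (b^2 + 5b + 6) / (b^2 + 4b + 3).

Euclidean algorithm in ℚ[b]:
  b^2 + 5b + 6 = (b^2 + 4b + 3) + (b + 3)
  b^2 + 4b + 3 = (b + 1)(b + 3) + (0)
The last nonzero remainder b + 3 is already monic.
Cancel b + 3 from numerator and denominator to get the reduced form.

(b + 2)/(b + 1)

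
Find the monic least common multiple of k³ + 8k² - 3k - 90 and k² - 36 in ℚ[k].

k⁴ + 2k³ - 51k² - 72k + 540

Apply the Euclidean algorithm:
  k³ + 8k² - 3k - 90 = (k + 8)(k² - 36) + (33k + 198)
  k² - 36 = ((1/33)k - 2/11)(33k + 198) + (0)
Last nonzero remainder: 33k + 198. Dividing through by 33 gives the monic gcd k + 6.
Then lcm(f, g) = f·g / gcd(f, g); expanding and making the result monic gives the answer.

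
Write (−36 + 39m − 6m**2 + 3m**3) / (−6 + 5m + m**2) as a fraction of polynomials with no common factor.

Euclidean algorithm in ℚ[m]:
  3m**3 − 6m**2 + 39m − 36 = (3m − 21)(m**2 + 5m − 6) + (162m − 162)
  m**2 + 5m − 6 = ((1/162)m + 1/27)(162m − 162) + (0)
Last nonzero remainder: 162m − 162. Dividing through by 162 gives the monic gcd m − 1.
Cancel m − 1 from numerator and denominator to get the reduced form.

(36 − 3m + 3m**2)/(6 + m)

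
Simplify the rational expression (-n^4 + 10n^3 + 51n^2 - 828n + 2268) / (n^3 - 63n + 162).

(-n^2 + 13n - 42)/(n - 3)

Apply the Euclidean algorithm:
  -n^4 + 10n^3 + 51n^2 - 828n + 2268 = (-n + 10)(n^3 - 63n + 162) + (-12n^2 - 36n + 648)
  n^3 - 63n + 162 = (-(1/12)n + 1/4)(-12n^2 - 36n + 648) + (0)
Last nonzero remainder: -12n^2 - 36n + 648. Dividing through by -12 gives the monic gcd n^2 + 3n - 54.
Cancel n^2 + 3n - 54 from numerator and denominator to get the reduced form.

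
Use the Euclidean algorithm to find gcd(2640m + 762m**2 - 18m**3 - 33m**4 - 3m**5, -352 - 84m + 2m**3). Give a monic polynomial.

Apply the Euclidean algorithm:
  -3m**5 - 33m**4 - 18m**3 + 762m**2 + 2640m = (-(3/2)m**2 - (33/2)m - 72)(2m**3 - 84m - 352) + (-1152m**2 - 9216m - 25344)
  2m**3 - 84m - 352 = (-(1/576)m + 1/72)(-1152m**2 - 9216m - 25344) + (0)
Last nonzero remainder: -1152m**2 - 9216m - 25344. Dividing through by -1152 gives the monic gcd m**2 + 8m + 22.

22 + 8m + m**2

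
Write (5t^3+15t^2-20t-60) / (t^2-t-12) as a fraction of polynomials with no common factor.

By polynomial division,
  5t^3+15t^2-20t-60 = (5t+20)(t^2-t-12) + (60t+180)
  t^2-t-12 = ((1/60)t-1/15)(60t+180) + (0)
Last nonzero remainder: 60t+180. Dividing through by 60 gives the monic gcd t+3.
Cancel t+3 from numerator and denominator to get the reduced form.

(5t^2-20)/(t-4)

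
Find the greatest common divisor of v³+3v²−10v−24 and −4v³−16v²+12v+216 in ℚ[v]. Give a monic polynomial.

Apply the Euclidean algorithm:
  v³+3v²−10v−24 = (−1/4)(−4v³−16v²+12v+216) + (−v²−7v+30)
  −4v³−16v²+12v+216 = (4v−12)(−v²−7v+30) + (−192v+576)
  −v²−7v+30 = ((1/192)v+5/96)(−192v+576) + (0)
Last nonzero remainder: −192v+576. Dividing through by −192 gives the monic gcd v−3.

v−3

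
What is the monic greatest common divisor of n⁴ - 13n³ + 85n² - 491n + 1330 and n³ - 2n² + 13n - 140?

n - 5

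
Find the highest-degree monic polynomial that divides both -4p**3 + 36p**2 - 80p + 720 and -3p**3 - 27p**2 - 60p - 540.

p**2 + 20

Repeated division with remainder:
  -4p**3 + 36p**2 - 80p + 720 = (4/3)(-3p**3 - 27p**2 - 60p - 540) + (72p**2 + 1440)
  -3p**3 - 27p**2 - 60p - 540 = (-(1/24)p - 3/8)(72p**2 + 1440) + (0)
Last nonzero remainder: 72p**2 + 1440. Dividing through by 72 gives the monic gcd p**2 + 20.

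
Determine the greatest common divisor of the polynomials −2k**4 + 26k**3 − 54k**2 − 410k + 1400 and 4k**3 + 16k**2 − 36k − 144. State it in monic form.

k + 4

By polynomial division,
  −2k**4 + 26k**3 − 54k**2 − 410k + 1400 = (−(1/2)k + 17/2)(4k**3 + 16k**2 − 36k − 144) + (−208k**2 − 176k + 2624)
  4k**3 + 16k**2 − 36k − 144 = (−(1/52)k − 41/676)(−208k**2 − 176k + 2624) + ((640/169)k + 2560/169)
  −208k**2 − 176k + 2624 = (−(2197/40)k + 6929/40)((640/169)k + 2560/169) + (0)
Last nonzero remainder: (640/169)k + 2560/169. Dividing through by 640/169 gives the monic gcd k + 4.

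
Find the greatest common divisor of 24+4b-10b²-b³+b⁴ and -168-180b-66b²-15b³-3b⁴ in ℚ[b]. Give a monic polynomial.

4+4b+b²

Repeated division with remainder:
  b⁴-b³-10b²+4b+24 = (-1/3)(-3b⁴-15b³-66b²-180b-168) + (-6b³-32b²-56b-32)
  -3b⁴-15b³-66b²-180b-168 = ((1/2)b-1/6)(-6b³-32b²-56b-32) + (-(130/3)b²-(520/3)b-520/3)
  -6b³-32b²-56b-32 = ((9/65)b+12/65)(-(130/3)b²-(520/3)b-520/3) + (0)
Last nonzero remainder: -(130/3)b²-(520/3)b-520/3. Dividing through by -130/3 gives the monic gcd b²+4b+4.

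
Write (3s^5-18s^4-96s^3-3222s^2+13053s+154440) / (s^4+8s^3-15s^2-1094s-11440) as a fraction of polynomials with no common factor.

Euclidean algorithm in ℚ[s]:
  3s^5-18s^4-96s^3-3222s^2+13053s+154440 = (3s-42)(s^4+8s^3-15s^2-1094s-11440) + (285s^3-570s^2+1425s-326040)
  s^4+8s^3-15s^2-1094s-11440 = ((1/285)s+2/57)(285s^3-570s^2+1425s-326040) + (0)
Last nonzero remainder: 285s^3-570s^2+1425s-326040. Dividing through by 285 gives the monic gcd s^3-2s^2+5s-1144.
Cancel s^3-2s^2+5s-1144 from numerator and denominator to get the reduced form.

(3s^2-12s-135)/(s+10)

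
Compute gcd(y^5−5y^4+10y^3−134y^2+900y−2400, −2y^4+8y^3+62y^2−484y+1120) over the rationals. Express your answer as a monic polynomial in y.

Repeated division with remainder:
  y^5−5y^4+10y^3−134y^2+900y−2400 = (−(1/2)y+1/2)(−2y^4+8y^3+62y^2−484y+1120) + (37y^3−407y^2+1702y−2960)
  −2y^4+8y^3+62y^2−484y+1120 = (−(2/37)y−14/37)(37y^3−407y^2+1702y−2960) + (0)
Last nonzero remainder: 37y^3−407y^2+1702y−2960. Dividing through by 37 gives the monic gcd y^3−11y^2+46y−80.

y^3−11y^2+46y−80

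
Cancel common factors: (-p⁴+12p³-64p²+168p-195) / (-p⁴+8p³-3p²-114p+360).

(p²-6p+13)/(p²-2p-24)

Repeated division with remainder:
  -p⁴+12p³-64p²+168p-195 = (-p⁴+8p³-3p²-114p+360) + (4p³-61p²+282p-555)
  -p⁴+8p³-3p²-114p+360 = (-(1/4)p-29/16)(4p³-61p²+282p-555) + (-(689/16)p²+(2067/8)p-10335/16)
  4p³-61p²+282p-555 = (-(64/689)p+592/689)(-(689/16)p²+(2067/8)p-10335/16) + (0)
Last nonzero remainder: -(689/16)p²+(2067/8)p-10335/16. Dividing through by -689/16 gives the monic gcd p²-6p+15.
Cancel p²-6p+15 from numerator and denominator to get the reduced form.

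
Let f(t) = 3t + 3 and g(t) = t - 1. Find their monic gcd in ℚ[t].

1

Apply the Euclidean algorithm:
  3t + 3 = (3)(t - 1) + (6)
  t - 1 = ((1/6)t - 1/6)(6) + (0)
The last nonzero remainder is the constant 6, so the polynomials are coprime and gcd = 1.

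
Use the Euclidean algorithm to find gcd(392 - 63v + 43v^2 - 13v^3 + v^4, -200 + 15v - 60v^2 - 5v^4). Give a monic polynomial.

Euclidean algorithm in ℚ[v]:
  v^4 - 13v^3 + 43v^2 - 63v + 392 = (-1/5)(-5v^4 - 60v^2 + 15v - 200) + (-13v^3 + 31v^2 - 60v + 352)
  -5v^4 - 60v^2 + 15v - 200 = ((5/13)v + 155/169)(-13v^3 + 31v^2 - 60v + 352) + (-(11045/169)v^2 - (11045/169)v - 88360/169)
  -13v^3 + 31v^2 - 60v + 352 = ((2197/11045)v - 7436/11045)(-(11045/169)v^2 - (11045/169)v - 88360/169) + (0)
Last nonzero remainder: -(11045/169)v^2 - (11045/169)v - 88360/169. Dividing through by -11045/169 gives the monic gcd v^2 + v + 8.

8 + v + v^2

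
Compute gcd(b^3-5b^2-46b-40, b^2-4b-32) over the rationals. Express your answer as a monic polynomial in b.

b+4

Euclidean algorithm in ℚ[b]:
  b^3-5b^2-46b-40 = (b-1)(b^2-4b-32) + (-18b-72)
  b^2-4b-32 = (-(1/18)b+4/9)(-18b-72) + (0)
Last nonzero remainder: -18b-72. Dividing through by -18 gives the monic gcd b+4.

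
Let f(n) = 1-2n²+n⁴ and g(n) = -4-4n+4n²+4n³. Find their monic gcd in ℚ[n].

Repeated division with remainder:
  n⁴-2n²+1 = ((1/4)n-1/4)(4n³+4n²-4n-4) + (0)
Last nonzero remainder: 4n³+4n²-4n-4. Dividing through by 4 gives the monic gcd n³+n²-n-1.

-1-n+n²+n³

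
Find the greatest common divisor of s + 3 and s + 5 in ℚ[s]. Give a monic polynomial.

Repeated division with remainder:
  s + 3 = (s + 5) + (−2)
  s + 5 = (−(1/2)s − 5/2)(−2) + (0)
The last nonzero remainder is the constant −2, so the polynomials are coprime and gcd = 1.

1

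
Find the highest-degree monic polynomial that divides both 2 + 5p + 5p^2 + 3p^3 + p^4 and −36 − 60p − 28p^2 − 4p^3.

Repeated division with remainder:
  p^4 + 3p^3 + 5p^2 + 5p + 2 = (−(1/4)p + 1)(−4p^3 − 28p^2 − 60p − 36) + (18p^2 + 56p + 38)
  −4p^3 − 28p^2 − 60p − 36 = (−(2/9)p − 70/81)(18p^2 + 56p + 38) + (−(256/81)p − 256/81)
  18p^2 + 56p + 38 = (−(729/128)p − 1539/128)(−(256/81)p − 256/81) + (0)
Last nonzero remainder: −(256/81)p − 256/81. Dividing through by −256/81 gives the monic gcd p + 1.

1 + p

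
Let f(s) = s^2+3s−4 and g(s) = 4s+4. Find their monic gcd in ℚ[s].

1

Repeated division with remainder:
  s^2+3s−4 = ((1/4)s+1/2)(4s+4) + (−6)
  4s+4 = (−(2/3)s−2/3)(−6) + (0)
The last nonzero remainder is the constant −6, so the polynomials are coprime and gcd = 1.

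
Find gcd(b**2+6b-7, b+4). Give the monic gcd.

Apply the Euclidean algorithm:
  b**2+6b-7 = (b+2)(b+4) + (-15)
  b+4 = (-(1/15)b-4/15)(-15) + (0)
The last nonzero remainder is the constant -15, so the polynomials are coprime and gcd = 1.

1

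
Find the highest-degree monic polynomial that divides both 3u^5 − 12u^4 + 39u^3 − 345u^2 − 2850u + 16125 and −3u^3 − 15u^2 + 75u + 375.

Euclidean algorithm in ℚ[u]:
  3u^5 − 12u^4 + 39u^3 − 345u^2 − 2850u + 16125 = (−u^2 + 9u − 83)(−3u^3 − 15u^2 + 75u + 375) + (−1890u^2 + 47250)
  −3u^3 − 15u^2 + 75u + 375 = ((1/630)u + 1/126)(−1890u^2 + 47250) + (0)
Last nonzero remainder: −1890u^2 + 47250. Dividing through by −1890 gives the monic gcd u^2 − 25.

u^2 − 25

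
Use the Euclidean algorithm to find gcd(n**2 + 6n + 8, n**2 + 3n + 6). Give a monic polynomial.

By polynomial division,
  n**2 + 6n + 8 = (n**2 + 3n + 6) + (3n + 2)
  n**2 + 3n + 6 = ((1/3)n + 7/9)(3n + 2) + (40/9)
  3n + 2 = ((27/40)n + 9/20)(40/9) + (0)
The last nonzero remainder is the constant 40/9, so the polynomials are coprime and gcd = 1.

1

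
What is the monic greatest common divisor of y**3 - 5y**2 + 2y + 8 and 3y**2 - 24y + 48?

By polynomial division,
  y**3 - 5y**2 + 2y + 8 = ((1/3)y + 1)(3y**2 - 24y + 48) + (10y - 40)
  3y**2 - 24y + 48 = ((3/10)y - 6/5)(10y - 40) + (0)
Last nonzero remainder: 10y - 40. Dividing through by 10 gives the monic gcd y - 4.

y - 4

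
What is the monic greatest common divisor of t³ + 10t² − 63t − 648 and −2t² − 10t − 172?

By polynomial division,
  t³ + 10t² − 63t − 648 = (−(1/2)t − 5/2)(−2t² − 10t − 172) + (−174t − 1078)
  −2t² − 10t − 172 = ((1/87)t − 104/7569)(−174t − 1078) + (−1413980/7569)
  −174t − 1078 = ((658503/706990)t + 4079691/706990)(−1413980/7569) + (0)
The last nonzero remainder is the constant −1413980/7569, so the polynomials are coprime and gcd = 1.

1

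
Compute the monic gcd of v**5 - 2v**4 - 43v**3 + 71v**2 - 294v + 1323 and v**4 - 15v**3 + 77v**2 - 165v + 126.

Repeated division with remainder:
  v**5 - 2v**4 - 43v**3 + 71v**2 - 294v + 1323 = (v + 13)(v**4 - 15v**3 + 77v**2 - 165v + 126) + (75v**3 - 765v**2 + 1725v - 315)
  v**4 - 15v**3 + 77v**2 - 165v + 126 = ((1/75)v - 8/125)(75v**3 - 765v**2 + 1725v - 315) + ((126/25)v**2 - (252/5)v + 2646/25)
  75v**3 - 765v**2 + 1725v - 315 = ((625/42)v - 125/42)((126/25)v**2 - (252/5)v + 2646/25) + (0)
Last nonzero remainder: (126/25)v**2 - (252/5)v + 2646/25. Dividing through by 126/25 gives the monic gcd v**2 - 10v + 21.

v**2 - 10v + 21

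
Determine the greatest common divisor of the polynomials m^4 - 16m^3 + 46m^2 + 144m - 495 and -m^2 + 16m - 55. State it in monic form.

m^2 - 16m + 55

Euclidean algorithm in ℚ[m]:
  m^4 - 16m^3 + 46m^2 + 144m - 495 = (-m^2 + 9)(-m^2 + 16m - 55) + (0)
Last nonzero remainder: -m^2 + 16m - 55. Dividing through by -1 gives the monic gcd m^2 - 16m + 55.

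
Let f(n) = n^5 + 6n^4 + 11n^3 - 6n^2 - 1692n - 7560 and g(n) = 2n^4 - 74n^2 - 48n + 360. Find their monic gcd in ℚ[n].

Euclidean algorithm in ℚ[n]:
  n^5 + 6n^4 + 11n^3 - 6n^2 - 1692n - 7560 = ((1/2)n + 3)(2n^4 - 74n^2 - 48n + 360) + (48n^3 + 240n^2 - 1728n - 8640)
  2n^4 - 74n^2 - 48n + 360 = ((1/24)n - 5/24)(48n^3 + 240n^2 - 1728n - 8640) + (48n^2 - 48n - 1440)
  48n^3 + 240n^2 - 1728n - 8640 = (n + 6)(48n^2 - 48n - 1440) + (0)
Last nonzero remainder: 48n^2 - 48n - 1440. Dividing through by 48 gives the monic gcd n^2 - n - 30.

n^2 - n - 30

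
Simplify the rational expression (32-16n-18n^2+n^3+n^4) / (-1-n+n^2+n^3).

Apply the Euclidean algorithm:
  n^4+n^3-18n^2-16n+32 = (n)(n^3+n^2-n-1) + (-17n^2-15n+32)
  n^3+n^2-n-1 = (-(1/17)n-2/289)(-17n^2-15n+32) + ((225/289)n-225/289)
  -17n^2-15n+32 = (-(4913/225)n-9248/225)((225/289)n-225/289) + (0)
Last nonzero remainder: (225/289)n-225/289. Dividing through by 225/289 gives the monic gcd n-1.
Cancel n-1 from numerator and denominator to get the reduced form.

(-32-16n+2n^2+n^3)/(1+2n+n^2)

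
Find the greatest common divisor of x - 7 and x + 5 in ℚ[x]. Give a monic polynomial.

1

Euclidean algorithm in ℚ[x]:
  x - 7 = (x + 5) + (-12)
  x + 5 = (-(1/12)x - 5/12)(-12) + (0)
The last nonzero remainder is the constant -12, so the polynomials are coprime and gcd = 1.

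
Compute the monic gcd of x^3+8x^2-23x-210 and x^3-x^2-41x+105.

x^2+2x-35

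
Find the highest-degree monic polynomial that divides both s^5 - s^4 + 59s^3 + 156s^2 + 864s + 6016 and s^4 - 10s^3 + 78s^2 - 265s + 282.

s^2 - 5s + 47

Apply the Euclidean algorithm:
  s^5 - s^4 + 59s^3 + 156s^2 + 864s + 6016 = (s + 9)(s^4 - 10s^3 + 78s^2 - 265s + 282) + (71s^3 - 281s^2 + 2967s + 3478)
  s^4 - 10s^3 + 78s^2 - 265s + 282 = ((1/71)s - 429/5041)(71s^3 - 281s^2 + 2967s + 3478) + ((61992/5041)s^2 - (309960/5041)s + 2913624/5041)
  71s^3 - 281s^2 + 2967s + 3478 = ((357911/61992)s + 186517/30996)((61992/5041)s^2 - (309960/5041)s + 2913624/5041) + (0)
Last nonzero remainder: (61992/5041)s^2 - (309960/5041)s + 2913624/5041. Dividing through by 61992/5041 gives the monic gcd s^2 - 5s + 47.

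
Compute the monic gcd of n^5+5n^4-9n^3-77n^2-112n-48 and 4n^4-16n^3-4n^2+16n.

Repeated division with remainder:
  n^5+5n^4-9n^3-77n^2-112n-48 = ((1/4)n+9/4)(4n^4-16n^3-4n^2+16n) + (28n^3-72n^2-148n-48)
  4n^4-16n^3-4n^2+16n = ((1/7)n-10/49)(28n^3-72n^2-148n-48) + ((120/49)n^2-(360/49)n-480/49)
  28n^3-72n^2-148n-48 = ((343/30)n+49/10)((120/49)n^2-(360/49)n-480/49) + (0)
Last nonzero remainder: (120/49)n^2-(360/49)n-480/49. Dividing through by 120/49 gives the monic gcd n^2-3n-4.

n^2-3n-4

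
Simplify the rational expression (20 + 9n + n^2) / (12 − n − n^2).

(−5 − n)/(−3 + n)

Repeated division with remainder:
  n^2 + 9n + 20 = (−1)(−n^2 − n + 12) + (8n + 32)
  −n^2 − n + 12 = (−(1/8)n + 3/8)(8n + 32) + (0)
Last nonzero remainder: 8n + 32. Dividing through by 8 gives the monic gcd n + 4.
Cancel n + 4 from numerator and denominator to get the reduced form.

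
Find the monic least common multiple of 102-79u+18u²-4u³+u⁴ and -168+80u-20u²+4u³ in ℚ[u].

Euclidean algorithm in ℚ[u]:
  u⁴-4u³+18u²-79u+102 = ((1/4)u+1/4)(4u³-20u²+80u-168) + (3u²-57u+144)
  4u³-20u²+80u-168 = ((4/3)u+56/3)(3u²-57u+144) + (952u-2856)
  3u²-57u+144 = ((3/952)u-6/119)(952u-2856) + (0)
Last nonzero remainder: 952u-2856. Dividing through by 952 gives the monic gcd u-3.
Then lcm(f, g) = f·g / gcd(f, g); expanding and making the result monic gives the answer.

1428-1310u+512u²-171u³+40u⁴-6u⁵+u⁶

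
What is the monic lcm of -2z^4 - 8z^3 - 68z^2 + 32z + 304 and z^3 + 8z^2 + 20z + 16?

Euclidean algorithm in ℚ[z]:
  -2z^4 - 8z^3 - 68z^2 + 32z + 304 = (-2z + 8)(z^3 + 8z^2 + 20z + 16) + (-92z^2 - 96z + 176)
  z^3 + 8z^2 + 20z + 16 = (-(1/92)z - 40/529)(-92z^2 - 96z + 176) + ((7752/529)z + 15504/529)
  -92z^2 - 96z + 176 = (-(12167/1938)z + 5819/969)((7752/529)z + 15504/529) + (0)
Last nonzero remainder: (7752/529)z + 15504/529. Dividing through by 7752/529 gives the monic gcd z + 2.
Then lcm(f, g) = f·g / gcd(f, g); expanding and making the result monic gives the answer.

z^6 + 10z^5 + 66z^4 + 220z^3 + 24z^2 - 1040z - 1216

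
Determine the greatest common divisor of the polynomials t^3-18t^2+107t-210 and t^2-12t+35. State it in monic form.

Repeated division with remainder:
  t^3-18t^2+107t-210 = (t-6)(t^2-12t+35) + (0)
The last nonzero remainder t^2-12t+35 is already monic.

t^2-12t+35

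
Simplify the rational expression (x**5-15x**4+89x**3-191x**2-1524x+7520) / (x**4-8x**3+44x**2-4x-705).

(x**2-4x-32)/(x+3)

Apply the Euclidean algorithm:
  x**5-15x**4+89x**3-191x**2-1524x+7520 = (x-7)(x**4-8x**3+44x**2-4x-705) + (-11x**3+121x**2-847x+2585)
  x**4-8x**3+44x**2-4x-705 = (-(1/11)x-3/11)(-11x**3+121x**2-847x+2585) + (0)
Last nonzero remainder: -11x**3+121x**2-847x+2585. Dividing through by -11 gives the monic gcd x**3-11x**2+77x-235.
Cancel x**3-11x**2+77x-235 from numerator and denominator to get the reduced form.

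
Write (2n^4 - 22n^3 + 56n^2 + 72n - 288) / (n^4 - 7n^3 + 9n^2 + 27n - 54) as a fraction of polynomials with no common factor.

Apply the Euclidean algorithm:
  2n^4 - 22n^3 + 56n^2 + 72n - 288 = (2)(n^4 - 7n^3 + 9n^2 + 27n - 54) + (-8n^3 + 38n^2 + 18n - 180)
  n^4 - 7n^3 + 9n^2 + 27n - 54 = (-(1/8)n + 9/32)(-8n^3 + 38n^2 + 18n - 180) + ((9/16)n^2 - (9/16)n - 27/8)
  -8n^3 + 38n^2 + 18n - 180 = (-(128/9)n + 160/3)((9/16)n^2 - (9/16)n - 27/8) + (0)
Last nonzero remainder: (9/16)n^2 - (9/16)n - 27/8. Dividing through by 9/16 gives the monic gcd n^2 - n - 6.
Cancel n^2 - n - 6 from numerator and denominator to get the reduced form.

(2n^2 - 20n + 48)/(n^2 - 6n + 9)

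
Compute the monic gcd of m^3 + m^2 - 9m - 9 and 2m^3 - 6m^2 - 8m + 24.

m - 3

Apply the Euclidean algorithm:
  m^3 + m^2 - 9m - 9 = (1/2)(2m^3 - 6m^2 - 8m + 24) + (4m^2 - 5m - 21)
  2m^3 - 6m^2 - 8m + 24 = ((1/2)m - 7/8)(4m^2 - 5m - 21) + (-(15/8)m + 45/8)
  4m^2 - 5m - 21 = (-(32/15)m - 56/15)(-(15/8)m + 45/8) + (0)
Last nonzero remainder: -(15/8)m + 45/8. Dividing through by -15/8 gives the monic gcd m - 3.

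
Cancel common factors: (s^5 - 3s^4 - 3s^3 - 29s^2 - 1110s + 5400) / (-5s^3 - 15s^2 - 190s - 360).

(-s^3 + 4s^2 + 35s - 150)/(5s + 10)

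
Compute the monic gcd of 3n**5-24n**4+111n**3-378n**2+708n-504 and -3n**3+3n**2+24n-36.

n**2-4n+4

By polynomial division,
  3n**5-24n**4+111n**3-378n**2+708n-504 = (-n**2+7n-38)(-3n**3+3n**2+24n-36) + (-468n**2+1872n-1872)
  -3n**3+3n**2+24n-36 = ((1/156)n+1/52)(-468n**2+1872n-1872) + (0)
Last nonzero remainder: -468n**2+1872n-1872. Dividing through by -468 gives the monic gcd n**2-4n+4.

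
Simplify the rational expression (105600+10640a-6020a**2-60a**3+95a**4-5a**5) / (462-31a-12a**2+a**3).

(-1600-40a+70a**2-5a**3)/(-7+a)

Euclidean algorithm in ℚ[a]:
  -5a**5+95a**4-60a**3-6020a**2+10640a+105600 = (-5a**2+35a+205)(a**3-12a**2-31a+462) + (-165a**2+825a+10890)
  a**3-12a**2-31a+462 = (-(1/165)a+7/165)(-165a**2+825a+10890) + (0)
Last nonzero remainder: -165a**2+825a+10890. Dividing through by -165 gives the monic gcd a**2-5a-66.
Cancel a**2-5a-66 from numerator and denominator to get the reduced form.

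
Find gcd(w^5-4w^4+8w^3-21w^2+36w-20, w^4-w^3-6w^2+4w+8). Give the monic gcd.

w^2-4w+4

Repeated division with remainder:
  w^5-4w^4+8w^3-21w^2+36w-20 = (w-3)(w^4-w^3-6w^2+4w+8) + (11w^3-43w^2+40w+4)
  w^4-w^3-6w^2+4w+8 = ((1/11)w+32/121)(11w^3-43w^2+40w+4) + ((210/121)w^2-(840/121)w+840/121)
  11w^3-43w^2+40w+4 = ((1331/210)w+121/210)((210/121)w^2-(840/121)w+840/121) + (0)
Last nonzero remainder: (210/121)w^2-(840/121)w+840/121. Dividing through by 210/121 gives the monic gcd w^2-4w+4.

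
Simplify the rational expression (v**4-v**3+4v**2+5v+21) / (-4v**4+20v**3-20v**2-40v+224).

(-v**2-2v-3)/(4v**2-8v-32)

By polynomial division,
  v**4-v**3+4v**2+5v+21 = (-1/4)(-4v**4+20v**3-20v**2-40v+224) + (4v**3-v**2-5v+77)
  -4v**4+20v**3-20v**2-40v+224 = (-v+19/4)(4v**3-v**2-5v+77) + (-(81/4)v**2+(243/4)v-567/4)
  4v**3-v**2-5v+77 = (-(16/81)v-44/81)(-(81/4)v**2+(243/4)v-567/4) + (0)
Last nonzero remainder: -(81/4)v**2+(243/4)v-567/4. Dividing through by -81/4 gives the monic gcd v**2-3v+7.
Cancel v**2-3v+7 from numerator and denominator to get the reduced form.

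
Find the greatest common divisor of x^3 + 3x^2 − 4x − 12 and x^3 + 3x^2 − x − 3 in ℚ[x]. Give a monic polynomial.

x + 3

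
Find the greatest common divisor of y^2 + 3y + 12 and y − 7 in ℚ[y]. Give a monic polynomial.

Repeated division with remainder:
  y^2 + 3y + 12 = (y + 10)(y − 7) + (82)
  y − 7 = ((1/82)y − 7/82)(82) + (0)
The last nonzero remainder is the constant 82, so the polynomials are coprime and gcd = 1.

1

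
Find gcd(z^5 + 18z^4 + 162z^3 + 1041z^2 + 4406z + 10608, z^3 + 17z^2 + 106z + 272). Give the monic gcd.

z^3 + 17z^2 + 106z + 272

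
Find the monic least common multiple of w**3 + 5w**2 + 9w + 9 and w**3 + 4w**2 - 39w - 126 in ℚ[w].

w**5 + 6w**4 - 28w**3 - 192w**2 - 369w - 378

By polynomial division,
  w**3 + 5w**2 + 9w + 9 = (w**3 + 4w**2 - 39w - 126) + (w**2 + 48w + 135)
  w**3 + 4w**2 - 39w - 126 = (w - 44)(w**2 + 48w + 135) + (1938w + 5814)
  w**2 + 48w + 135 = ((1/1938)w + 15/646)(1938w + 5814) + (0)
Last nonzero remainder: 1938w + 5814. Dividing through by 1938 gives the monic gcd w + 3.
Then lcm(f, g) = f·g / gcd(f, g); expanding and making the result monic gives the answer.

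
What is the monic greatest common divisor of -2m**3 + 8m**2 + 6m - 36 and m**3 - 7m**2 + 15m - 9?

m**2 - 6m + 9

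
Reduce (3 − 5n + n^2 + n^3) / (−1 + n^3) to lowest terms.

Repeated division with remainder:
  n^3 + n^2 − 5n + 3 = (n^3 − 1) + (n^2 − 5n + 4)
  n^3 − 1 = (n + 5)(n^2 − 5n + 4) + (21n − 21)
  n^2 − 5n + 4 = ((1/21)n − 4/21)(21n − 21) + (0)
Last nonzero remainder: 21n − 21. Dividing through by 21 gives the monic gcd n − 1.
Cancel n − 1 from numerator and denominator to get the reduced form.

(−3 + 2n + n^2)/(1 + n + n^2)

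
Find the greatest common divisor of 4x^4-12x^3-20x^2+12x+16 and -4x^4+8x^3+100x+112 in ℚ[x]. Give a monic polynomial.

x^2-3x-4

Euclidean algorithm in ℚ[x]:
  4x^4-12x^3-20x^2+12x+16 = (-1)(-4x^4+8x^3+100x+112) + (-4x^3-20x^2+112x+128)
  -4x^4+8x^3+100x+112 = (x-7)(-4x^3-20x^2+112x+128) + (-252x^2+756x+1008)
  -4x^3-20x^2+112x+128 = ((1/63)x+8/63)(-252x^2+756x+1008) + (0)
Last nonzero remainder: -252x^2+756x+1008. Dividing through by -252 gives the monic gcd x^2-3x-4.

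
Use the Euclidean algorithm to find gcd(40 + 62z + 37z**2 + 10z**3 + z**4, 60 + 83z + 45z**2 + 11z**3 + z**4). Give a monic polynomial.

Euclidean algorithm in ℚ[z]:
  z**4 + 10z**3 + 37z**2 + 62z + 40 = (z**4 + 11z**3 + 45z**2 + 83z + 60) + (−z**3 − 8z**2 − 21z − 20)
  z**4 + 11z**3 + 45z**2 + 83z + 60 = (−z − 3)(−z**3 − 8z**2 − 21z − 20) + (0)
Last nonzero remainder: −z**3 − 8z**2 − 21z − 20. Dividing through by −1 gives the monic gcd z**3 + 8z**2 + 21z + 20.

20 + 21z + 8z**2 + z**3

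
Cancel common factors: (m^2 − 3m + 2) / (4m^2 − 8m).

By polynomial division,
  m^2 − 3m + 2 = (1/4)(4m^2 − 8m) + (−m + 2)
  4m^2 − 8m = (−4m)(−m + 2) + (0)
Last nonzero remainder: −m + 2. Dividing through by −1 gives the monic gcd m − 2.
Cancel m − 2 from numerator and denominator to get the reduced form.

(m − 1)/(4m)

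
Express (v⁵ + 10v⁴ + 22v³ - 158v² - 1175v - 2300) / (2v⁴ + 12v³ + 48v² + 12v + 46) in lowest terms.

(v³ + 4v² - 25v - 100)/(2v² + 2)

By polynomial division,
  v⁵ + 10v⁴ + 22v³ - 158v² - 1175v - 2300 = ((1/2)v + 2)(2v⁴ + 12v³ + 48v² + 12v + 46) + (-26v³ - 260v² - 1222v - 2392)
  2v⁴ + 12v³ + 48v² + 12v + 46 = (-(1/13)v + 4/13)(-26v³ - 260v² - 1222v - 2392) + (34v² + 204v + 782)
  -26v³ - 260v² - 1222v - 2392 = (-(13/17)v - 52/17)(34v² + 204v + 782) + (0)
Last nonzero remainder: 34v² + 204v + 782. Dividing through by 34 gives the monic gcd v² + 6v + 23.
Cancel v² + 6v + 23 from numerator and denominator to get the reduced form.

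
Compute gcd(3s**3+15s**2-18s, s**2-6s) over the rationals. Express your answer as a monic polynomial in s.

By polynomial division,
  3s**3+15s**2-18s = (3s+33)(s**2-6s) + (180s)
  s**2-6s = ((1/180)s-1/30)(180s) + (0)
Last nonzero remainder: 180s. Dividing through by 180 gives the monic gcd s.

s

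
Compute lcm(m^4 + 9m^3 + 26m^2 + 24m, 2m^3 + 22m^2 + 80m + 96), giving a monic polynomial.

m^5 + 13m^4 + 62m^3 + 128m^2 + 96m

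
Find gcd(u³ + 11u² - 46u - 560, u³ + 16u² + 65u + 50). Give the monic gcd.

u + 10

Repeated division with remainder:
  u³ + 11u² - 46u - 560 = (u³ + 16u² + 65u + 50) + (-5u² - 111u - 610)
  u³ + 16u² + 65u + 50 = (-(1/5)u + 31/25)(-5u² - 111u - 610) + ((2016/25)u + 4032/5)
  -5u² - 111u - 610 = (-(125/2016)u - 1525/2016)((2016/25)u + 4032/5) + (0)
Last nonzero remainder: (2016/25)u + 4032/5. Dividing through by 2016/25 gives the monic gcd u + 10.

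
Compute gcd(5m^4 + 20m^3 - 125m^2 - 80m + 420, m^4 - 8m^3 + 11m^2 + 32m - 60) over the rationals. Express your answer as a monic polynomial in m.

m^3 - 3m^2 - 4m + 12

Euclidean algorithm in ℚ[m]:
  5m^4 + 20m^3 - 125m^2 - 80m + 420 = (5)(m^4 - 8m^3 + 11m^2 + 32m - 60) + (60m^3 - 180m^2 - 240m + 720)
  m^4 - 8m^3 + 11m^2 + 32m - 60 = ((1/60)m - 1/12)(60m^3 - 180m^2 - 240m + 720) + (0)
Last nonzero remainder: 60m^3 - 180m^2 - 240m + 720. Dividing through by 60 gives the monic gcd m^3 - 3m^2 - 4m + 12.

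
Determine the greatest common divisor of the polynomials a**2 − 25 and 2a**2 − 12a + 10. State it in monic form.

a − 5

Repeated division with remainder:
  a**2 − 25 = (1/2)(2a**2 − 12a + 10) + (6a − 30)
  2a**2 − 12a + 10 = ((1/3)a − 1/3)(6a − 30) + (0)
Last nonzero remainder: 6a − 30. Dividing through by 6 gives the monic gcd a − 5.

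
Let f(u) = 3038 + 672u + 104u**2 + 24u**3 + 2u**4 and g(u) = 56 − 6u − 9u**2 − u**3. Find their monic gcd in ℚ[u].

7 + u

Repeated division with remainder:
  2u**4 + 24u**3 + 104u**2 + 672u + 3038 = (−2u − 6)(−u**3 − 9u**2 − 6u + 56) + (38u**2 + 748u + 3374)
  −u**3 − 9u**2 − 6u + 56 = (−(1/38)u + 203/722)(38u**2 + 748u + 3374) + (−(46035/361)u − 322245/361)
  38u**2 + 748u + 3374 = (−(13718/46035)u − 174002/46035)(−(46035/361)u − 322245/361) + (0)
Last nonzero remainder: −(46035/361)u − 322245/361. Dividing through by −46035/361 gives the monic gcd u + 7.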